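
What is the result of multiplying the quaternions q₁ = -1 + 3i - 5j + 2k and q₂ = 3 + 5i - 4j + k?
-40 + 7i - 4j + 18k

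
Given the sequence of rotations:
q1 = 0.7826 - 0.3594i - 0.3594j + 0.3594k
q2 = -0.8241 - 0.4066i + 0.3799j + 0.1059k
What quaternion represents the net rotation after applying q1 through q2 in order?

q2 · q1 = -0.6926 + 0.1526i + 0.7016j + 0.0694k
-0.6926 + 0.1526i + 0.7016j + 0.0694k


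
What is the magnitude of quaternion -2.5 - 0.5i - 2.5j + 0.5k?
√13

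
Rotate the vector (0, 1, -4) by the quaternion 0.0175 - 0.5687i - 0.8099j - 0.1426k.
(0.391, -0.691, 4.046)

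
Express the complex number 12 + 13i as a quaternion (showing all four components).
12 + 13i + 0j + 0k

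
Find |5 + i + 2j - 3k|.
√39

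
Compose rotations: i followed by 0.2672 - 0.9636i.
0.9636 + 0.2672i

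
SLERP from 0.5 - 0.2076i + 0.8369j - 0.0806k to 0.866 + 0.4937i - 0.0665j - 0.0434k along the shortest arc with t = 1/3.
0.7697 + 0.0504i + 0.631j - 0.0824k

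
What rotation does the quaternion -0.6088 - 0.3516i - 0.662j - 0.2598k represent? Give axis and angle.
axis = (-0.4432, -0.8345, -0.3275), θ = 255°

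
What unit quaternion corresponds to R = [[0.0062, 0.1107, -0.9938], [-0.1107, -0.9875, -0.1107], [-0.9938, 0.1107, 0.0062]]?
-0.0785 - 0.7049i + 0.7049k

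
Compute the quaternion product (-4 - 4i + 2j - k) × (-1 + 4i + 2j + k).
17 - 8i - 10j - 19k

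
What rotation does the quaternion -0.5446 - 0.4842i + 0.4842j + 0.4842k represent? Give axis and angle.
axis = (-√3/3, √3/3, √3/3), θ = 246°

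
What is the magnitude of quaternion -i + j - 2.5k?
2.872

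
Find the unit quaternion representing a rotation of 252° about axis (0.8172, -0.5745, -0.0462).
-0.5878 + 0.6611i - 0.4648j - 0.0374k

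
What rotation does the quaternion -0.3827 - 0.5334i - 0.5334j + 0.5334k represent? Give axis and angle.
axis = (-√3/3, -√3/3, √3/3), θ = 5π/4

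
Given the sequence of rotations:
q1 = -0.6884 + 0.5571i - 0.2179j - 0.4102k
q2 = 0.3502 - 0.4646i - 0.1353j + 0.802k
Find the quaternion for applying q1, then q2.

q2 · q1 = 0.3172 + 0.7452i + 0.273j - 0.5191k
0.3172 + 0.7452i + 0.273j - 0.5191k


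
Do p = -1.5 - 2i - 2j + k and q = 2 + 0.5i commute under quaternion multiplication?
No: pq = -2 - 4.75i - 3.5j + 3k ≠ -2 - 4.75i - 4.5j + k = qp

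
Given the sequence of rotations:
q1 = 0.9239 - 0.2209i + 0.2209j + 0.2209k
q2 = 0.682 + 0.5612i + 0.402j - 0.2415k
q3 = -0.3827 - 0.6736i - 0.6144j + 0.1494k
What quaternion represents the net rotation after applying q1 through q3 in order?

q2 · q1 = 0.7186 + 0.51i + 0.4514j + 0.1403k
q3 · q2 · q1 = 0.3249 - 0.8329i - 0.4436j + 0.0629k
0.3249 - 0.8329i - 0.4436j + 0.0629k


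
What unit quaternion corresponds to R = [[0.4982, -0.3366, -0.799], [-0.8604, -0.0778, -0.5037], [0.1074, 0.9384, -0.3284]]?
0.5225 + 0.69i - 0.4337j - 0.2506k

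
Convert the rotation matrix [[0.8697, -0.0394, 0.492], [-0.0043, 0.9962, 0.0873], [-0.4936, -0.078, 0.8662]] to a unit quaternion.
0.9659 - 0.0428i + 0.2551j + 0.0091k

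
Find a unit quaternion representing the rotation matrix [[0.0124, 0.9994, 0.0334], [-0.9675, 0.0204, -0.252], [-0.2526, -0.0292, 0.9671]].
0.7071 + 0.0788i + 0.1011j - 0.6954k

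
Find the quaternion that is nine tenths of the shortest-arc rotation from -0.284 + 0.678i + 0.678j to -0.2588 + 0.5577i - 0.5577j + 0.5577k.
-0.2955 + 0.6467i - 0.4439j + 0.5453k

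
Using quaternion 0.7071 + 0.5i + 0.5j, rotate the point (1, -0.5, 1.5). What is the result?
(1.311, -0.811, -1.061)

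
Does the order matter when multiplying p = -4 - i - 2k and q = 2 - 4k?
Yes: pq = -16 - 2i - 4j + 12k ≠ -16 - 2i + 4j + 12k = qp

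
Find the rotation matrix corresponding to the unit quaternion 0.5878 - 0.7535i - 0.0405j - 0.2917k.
[[0.8265, 0.404, 0.392], [-0.2819, -0.3057, 0.9094], [0.4872, -0.8622, -0.1388]]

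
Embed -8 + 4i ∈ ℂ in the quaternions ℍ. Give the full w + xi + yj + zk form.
-8 + 4i + 0j + 0k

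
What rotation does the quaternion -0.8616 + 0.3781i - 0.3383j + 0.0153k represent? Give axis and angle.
axis = (0.7449, -0.6665, 0.0301), θ = 299°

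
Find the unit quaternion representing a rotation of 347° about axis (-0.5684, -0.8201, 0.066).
-0.9936 - 0.0643i - 0.0928j + 0.0075k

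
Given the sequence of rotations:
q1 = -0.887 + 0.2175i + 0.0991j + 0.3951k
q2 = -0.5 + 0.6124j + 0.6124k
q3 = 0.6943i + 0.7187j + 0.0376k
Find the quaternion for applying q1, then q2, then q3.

q2 · q1 = 0.1409 + 0.0725i - 0.4596j - 0.8739k
q3 · q2 · q1 = 0.3128 - 0.513i + 0.7107j - 0.3659k
0.3128 - 0.513i + 0.7107j - 0.3659k


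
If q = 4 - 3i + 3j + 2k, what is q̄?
4 + 3i - 3j - 2k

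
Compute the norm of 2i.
2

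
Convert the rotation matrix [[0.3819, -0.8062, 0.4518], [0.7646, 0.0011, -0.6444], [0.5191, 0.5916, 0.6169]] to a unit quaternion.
0.7071 + 0.437i - 0.0238j + 0.5554k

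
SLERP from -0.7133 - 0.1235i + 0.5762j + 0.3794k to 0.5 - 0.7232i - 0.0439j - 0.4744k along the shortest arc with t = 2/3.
-0.6585 + 0.4912i + 0.2628j + 0.506k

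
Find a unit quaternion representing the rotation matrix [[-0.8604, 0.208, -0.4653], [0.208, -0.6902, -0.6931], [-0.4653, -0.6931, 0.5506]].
-0.2642i - 0.3936j + 0.8805k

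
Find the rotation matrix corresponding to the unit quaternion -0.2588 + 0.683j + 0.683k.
[[-0.866, 0.3535, -0.3535], [-0.3535, 0.067, 0.933], [0.3535, 0.933, 0.067]]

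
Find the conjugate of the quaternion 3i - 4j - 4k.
-3i + 4j + 4k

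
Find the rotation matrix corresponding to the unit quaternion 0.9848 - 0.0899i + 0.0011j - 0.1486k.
[[0.9558, 0.2925, 0.0289], [-0.2929, 0.9397, 0.1767], [0.0246, -0.1774, 0.9838]]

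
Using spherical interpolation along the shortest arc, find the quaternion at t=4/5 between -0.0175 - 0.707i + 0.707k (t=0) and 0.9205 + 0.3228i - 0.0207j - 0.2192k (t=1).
-0.808 - 0.4591i + 0.0181j + 0.3687k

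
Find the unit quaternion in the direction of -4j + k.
-0.9701j + 0.2425k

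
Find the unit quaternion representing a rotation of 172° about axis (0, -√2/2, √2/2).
0.0698 - 0.7054j + 0.7054k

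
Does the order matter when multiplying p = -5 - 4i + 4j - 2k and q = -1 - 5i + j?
Yes: pq = -19 + 31i + j + 18k ≠ -19 + 27i - 19j - 14k = qp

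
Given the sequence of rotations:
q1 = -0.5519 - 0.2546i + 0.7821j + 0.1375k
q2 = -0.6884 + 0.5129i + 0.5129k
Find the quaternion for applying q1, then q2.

q2 · q1 = 0.44 - 0.5089i - 0.7395j + 0.0234k
0.44 - 0.5089i - 0.7395j + 0.0234k


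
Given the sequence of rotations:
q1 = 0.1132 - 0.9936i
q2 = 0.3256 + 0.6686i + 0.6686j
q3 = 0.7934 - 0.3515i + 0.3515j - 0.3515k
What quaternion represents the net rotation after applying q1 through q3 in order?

q2 · q1 = 0.7012 - 0.2478i + 0.0757j + 0.6643k
q3 · q2 · q1 = 0.6761 - 0.183i + 0.6271j + 0.3411k
0.6761 - 0.183i + 0.6271j + 0.3411k


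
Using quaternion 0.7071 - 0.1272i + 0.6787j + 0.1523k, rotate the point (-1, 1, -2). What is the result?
(-2.263, 0.105, 0.933)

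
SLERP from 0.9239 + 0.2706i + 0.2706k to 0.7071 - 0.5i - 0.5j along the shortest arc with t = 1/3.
0.96 + 0.0039i - 0.1961j + 0.1999k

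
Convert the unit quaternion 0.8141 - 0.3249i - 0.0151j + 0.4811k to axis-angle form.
axis = (-0.5595, -0.026, 0.8284), θ = 71°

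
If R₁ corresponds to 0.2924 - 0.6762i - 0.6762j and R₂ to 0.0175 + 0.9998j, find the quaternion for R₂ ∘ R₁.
0.6812 - 0.0118i + 0.2805j + 0.6761k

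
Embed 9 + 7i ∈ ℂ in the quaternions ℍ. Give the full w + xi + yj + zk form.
9 + 7i + 0j + 0k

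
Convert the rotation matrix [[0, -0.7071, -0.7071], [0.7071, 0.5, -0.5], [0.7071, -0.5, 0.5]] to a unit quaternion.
0.7071 - 0.5j + 0.5k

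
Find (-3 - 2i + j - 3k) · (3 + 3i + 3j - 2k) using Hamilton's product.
-12 - 8i - 19j - 12k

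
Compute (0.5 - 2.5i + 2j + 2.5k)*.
0.5 + 2.5i - 2j - 2.5k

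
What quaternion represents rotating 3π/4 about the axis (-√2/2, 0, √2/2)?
0.3827 - 0.6533i + 0.6533k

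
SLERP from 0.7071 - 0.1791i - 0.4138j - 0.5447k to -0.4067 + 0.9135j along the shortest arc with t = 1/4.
0.6736 - 0.1417i - 0.5834j - 0.4311k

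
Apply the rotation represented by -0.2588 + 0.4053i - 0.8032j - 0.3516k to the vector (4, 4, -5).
(-6.136, -4.052, 1.711)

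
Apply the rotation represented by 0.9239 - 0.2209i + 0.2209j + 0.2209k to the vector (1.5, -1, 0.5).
(1.868, -0.086, -0.046)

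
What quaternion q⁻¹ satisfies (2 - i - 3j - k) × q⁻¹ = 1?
0.1333 + 0.0667i + 0.2j + 0.0667k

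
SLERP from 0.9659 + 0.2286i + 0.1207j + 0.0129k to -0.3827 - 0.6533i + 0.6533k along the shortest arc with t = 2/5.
0.8326 + 0.4603i + 0.0817j - 0.2969k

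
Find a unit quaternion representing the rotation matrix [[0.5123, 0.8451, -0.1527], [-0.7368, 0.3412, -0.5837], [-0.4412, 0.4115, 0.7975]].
0.8141 + 0.3056i + 0.0886j - 0.4858k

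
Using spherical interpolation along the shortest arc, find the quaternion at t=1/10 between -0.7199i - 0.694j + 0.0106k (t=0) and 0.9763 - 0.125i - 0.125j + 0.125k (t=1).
0.1376 - 0.7125i - 0.6875j + 0.0279k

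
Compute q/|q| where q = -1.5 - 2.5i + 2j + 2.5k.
-0.3464 - 0.5774i + 0.4619j + 0.5774k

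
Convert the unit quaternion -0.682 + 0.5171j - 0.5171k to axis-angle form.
axis = (0, √2/2, -√2/2), θ = 266°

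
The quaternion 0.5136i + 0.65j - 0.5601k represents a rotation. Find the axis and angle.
axis = (0.5136, 0.65, -0.5601), θ = π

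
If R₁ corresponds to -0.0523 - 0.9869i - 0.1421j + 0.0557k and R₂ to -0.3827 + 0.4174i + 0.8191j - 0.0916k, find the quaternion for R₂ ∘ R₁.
0.5534 + 0.3885i + 0.0787j + 0.7325k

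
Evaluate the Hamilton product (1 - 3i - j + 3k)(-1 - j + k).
-5 + 5i + 3j + k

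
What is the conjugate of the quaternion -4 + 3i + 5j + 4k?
-4 - 3i - 5j - 4k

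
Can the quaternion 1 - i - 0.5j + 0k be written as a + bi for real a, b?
No. The quaternion 1 - i - 0.5j has j-coefficient y = -0.5 and k-coefficient z = 0, not both zero, so it does not lie in the complex subalgebra spanned by 1 and i.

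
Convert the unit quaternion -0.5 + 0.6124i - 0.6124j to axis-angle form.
axis = (√2/2, -√2/2, 0), θ = 4π/3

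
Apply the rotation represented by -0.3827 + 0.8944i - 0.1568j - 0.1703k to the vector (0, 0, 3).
(-0.554, 2.214, -1.947)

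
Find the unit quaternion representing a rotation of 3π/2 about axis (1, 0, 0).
-0.7071 + 0.7071i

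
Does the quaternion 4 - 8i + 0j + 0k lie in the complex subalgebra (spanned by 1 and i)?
Yes. The quaternion 4 - 8i has j- and k-coefficients y = z = 0, so it lies in the complex subalgebra spanned by 1 and i.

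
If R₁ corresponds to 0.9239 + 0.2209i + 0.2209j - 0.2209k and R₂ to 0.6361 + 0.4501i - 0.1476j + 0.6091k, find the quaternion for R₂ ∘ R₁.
0.6554 + 0.4544i + 0.2381j + 0.5543k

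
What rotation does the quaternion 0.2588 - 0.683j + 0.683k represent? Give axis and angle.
axis = (0, -√2/2, √2/2), θ = 5π/6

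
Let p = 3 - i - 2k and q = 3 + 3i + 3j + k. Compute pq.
14 + 12i + 4j - 6k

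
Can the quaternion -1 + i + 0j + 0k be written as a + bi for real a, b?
Yes. The quaternion -1 + i has j- and k-coefficients y = z = 0, so it lies in the complex subalgebra spanned by 1 and i.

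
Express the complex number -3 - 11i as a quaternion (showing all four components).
-3 - 11i + 0j + 0k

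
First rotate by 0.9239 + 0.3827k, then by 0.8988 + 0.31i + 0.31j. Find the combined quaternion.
0.8304 + 0.405i + 0.1678j + 0.344k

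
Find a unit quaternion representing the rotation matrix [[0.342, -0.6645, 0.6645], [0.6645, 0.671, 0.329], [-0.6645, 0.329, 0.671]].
0.8191 + 0.4056j + 0.4056k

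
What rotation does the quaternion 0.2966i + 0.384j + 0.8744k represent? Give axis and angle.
axis = (0.2966, 0.384, 0.8744), θ = π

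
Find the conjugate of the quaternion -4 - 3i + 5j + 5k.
-4 + 3i - 5j - 5k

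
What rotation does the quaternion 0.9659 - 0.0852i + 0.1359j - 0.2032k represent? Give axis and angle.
axis = (-0.3291, 0.525, -0.7849), θ = π/6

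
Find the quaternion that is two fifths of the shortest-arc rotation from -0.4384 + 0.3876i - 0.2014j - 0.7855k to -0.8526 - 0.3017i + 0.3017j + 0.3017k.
0.1417 + 0.4816i - 0.3336j - 0.7979k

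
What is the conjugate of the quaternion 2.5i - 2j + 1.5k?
-2.5i + 2j - 1.5k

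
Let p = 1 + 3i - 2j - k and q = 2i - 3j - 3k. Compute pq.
-15 + 5i + 4j - 8k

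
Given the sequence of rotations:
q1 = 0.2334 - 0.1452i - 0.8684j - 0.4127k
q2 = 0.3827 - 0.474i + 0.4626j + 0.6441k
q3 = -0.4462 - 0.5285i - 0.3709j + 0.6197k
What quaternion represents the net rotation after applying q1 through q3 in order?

q2 · q1 = 0.688 + 0.2022i - 0.5135j + 0.4712k
q3 · q2 · q1 = -0.6826 - 0.3104i + 0.3483j + 0.5625k
-0.6826 - 0.3104i + 0.3483j + 0.5625k


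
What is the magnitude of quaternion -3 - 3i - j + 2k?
√23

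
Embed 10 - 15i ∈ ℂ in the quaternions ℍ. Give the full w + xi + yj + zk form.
10 - 15i + 0j + 0k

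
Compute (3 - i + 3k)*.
3 + i - 3k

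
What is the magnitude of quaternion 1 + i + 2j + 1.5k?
2.872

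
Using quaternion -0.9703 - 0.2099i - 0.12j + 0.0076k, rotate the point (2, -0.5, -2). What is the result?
(1.45, 0.434, -2.441)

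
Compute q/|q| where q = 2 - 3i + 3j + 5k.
0.2917 - 0.4376i + 0.4376j + 0.7293k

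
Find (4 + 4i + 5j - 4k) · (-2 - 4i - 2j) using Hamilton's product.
18 - 32i - 2j + 20k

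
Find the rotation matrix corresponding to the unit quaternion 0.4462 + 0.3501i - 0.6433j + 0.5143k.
[[-0.3567, -0.9094, -0.214], [0.0085, 0.2259, -0.9741], [0.9342, -0.3493, -0.0728]]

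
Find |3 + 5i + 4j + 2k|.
√54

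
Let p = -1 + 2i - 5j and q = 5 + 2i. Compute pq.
-9 + 8i - 25j + 10k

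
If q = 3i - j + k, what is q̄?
-3i + j - k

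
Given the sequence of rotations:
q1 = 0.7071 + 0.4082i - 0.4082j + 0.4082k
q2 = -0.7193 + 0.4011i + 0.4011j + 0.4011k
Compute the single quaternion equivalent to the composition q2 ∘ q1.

q2 · q1 = -0.6723 + 0.3175i + 0.5772j - 0.3375k
-0.6723 + 0.3175i + 0.5772j - 0.3375k


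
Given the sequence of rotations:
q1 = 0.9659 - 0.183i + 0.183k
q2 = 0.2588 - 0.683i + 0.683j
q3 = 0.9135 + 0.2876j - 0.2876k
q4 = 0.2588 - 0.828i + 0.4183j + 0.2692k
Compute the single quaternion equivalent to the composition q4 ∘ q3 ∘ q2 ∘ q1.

q2 · q1 = 0.125 - 0.5821i + 0.7847j + 0.1723k
q3 · q2 · q1 = -0.0619 - 0.2565i + 0.9202j + 0.2889k
q4 · q3 · q2 · q1 = -0.6911 - 0.142i + 0.3824j - 0.5965k
-0.6911 - 0.142i + 0.3824j - 0.5965k


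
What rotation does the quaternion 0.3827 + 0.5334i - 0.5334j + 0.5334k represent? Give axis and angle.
axis = (√3/3, -√3/3, √3/3), θ = 3π/4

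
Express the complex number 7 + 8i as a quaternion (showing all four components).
7 + 8i + 0j + 0k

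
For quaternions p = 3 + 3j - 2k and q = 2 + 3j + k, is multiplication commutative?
No: pq = -1 + 9i + 15j - k ≠ -1 - 9i + 15j - k = qp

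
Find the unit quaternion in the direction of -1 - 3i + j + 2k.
-0.2582 - 0.7746i + 0.2582j + 0.5164k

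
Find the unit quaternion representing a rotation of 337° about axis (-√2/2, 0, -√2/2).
-0.9799 - 0.141i - 0.141k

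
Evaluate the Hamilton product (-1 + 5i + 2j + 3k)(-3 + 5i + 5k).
-37 - 10i - 16j - 24k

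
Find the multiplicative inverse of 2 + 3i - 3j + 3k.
0.0645 - 0.0968i + 0.0968j - 0.0968k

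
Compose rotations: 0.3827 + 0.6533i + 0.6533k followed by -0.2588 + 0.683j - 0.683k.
0.3472 + 0.2771i - 0.1848j - 0.8767k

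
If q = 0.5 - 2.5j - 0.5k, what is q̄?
0.5 + 2.5j + 0.5k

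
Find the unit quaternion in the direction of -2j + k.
-0.8944j + 0.4472k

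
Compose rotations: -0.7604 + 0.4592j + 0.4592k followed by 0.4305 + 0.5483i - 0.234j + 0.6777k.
-0.5311 - 0.8356i + 0.1238j - 0.0659k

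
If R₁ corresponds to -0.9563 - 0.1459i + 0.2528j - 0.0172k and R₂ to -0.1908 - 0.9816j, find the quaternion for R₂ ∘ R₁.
0.4306 + 0.0447i + 0.8905j - 0.1399k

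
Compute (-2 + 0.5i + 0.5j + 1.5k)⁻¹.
-0.2963 - 0.0741i - 0.0741j - 0.2222k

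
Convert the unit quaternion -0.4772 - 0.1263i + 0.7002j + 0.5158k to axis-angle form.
axis = (-0.1437, 0.7968, 0.5869), θ = 237°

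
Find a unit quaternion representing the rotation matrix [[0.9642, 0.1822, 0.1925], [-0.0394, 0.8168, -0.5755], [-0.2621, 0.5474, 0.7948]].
0.9455 + 0.2969i + 0.1202j - 0.0586k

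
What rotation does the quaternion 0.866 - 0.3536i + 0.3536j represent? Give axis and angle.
axis = (-√2/2, √2/2, 0), θ = π/3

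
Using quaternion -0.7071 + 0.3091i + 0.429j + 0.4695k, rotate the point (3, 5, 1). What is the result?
(4.903, 1.484, 2.96)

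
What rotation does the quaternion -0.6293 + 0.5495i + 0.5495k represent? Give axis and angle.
axis = (√2/2, 0, √2/2), θ = 258°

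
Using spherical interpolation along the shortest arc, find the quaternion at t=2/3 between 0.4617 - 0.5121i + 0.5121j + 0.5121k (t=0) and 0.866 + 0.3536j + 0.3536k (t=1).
0.771 - 0.184i + 0.4311j + 0.4311k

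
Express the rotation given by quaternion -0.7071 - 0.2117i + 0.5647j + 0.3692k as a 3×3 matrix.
[[0.0896, 0.283, -0.9549], [-0.7612, 0.6377, 0.1176], [0.6423, 0.7164, 0.2726]]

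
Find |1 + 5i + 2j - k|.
√31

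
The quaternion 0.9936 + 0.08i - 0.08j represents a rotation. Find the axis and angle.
axis = (√2/2, -√2/2, 0), θ = 13°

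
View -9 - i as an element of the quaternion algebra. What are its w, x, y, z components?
-9 - i + 0j + 0k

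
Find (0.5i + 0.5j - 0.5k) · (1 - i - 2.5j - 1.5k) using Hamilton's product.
1 - 1.5i + 1.75j - 1.25k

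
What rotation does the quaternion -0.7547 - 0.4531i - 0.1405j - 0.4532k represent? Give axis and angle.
axis = (-0.6906, -0.2142, -0.6908), θ = 278°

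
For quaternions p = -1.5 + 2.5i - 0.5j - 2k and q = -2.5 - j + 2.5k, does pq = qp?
No: pq = 8.25 - 9.5i - 3.5j - 1.25k ≠ 8.25 - 3i + 9j + 3.75k = qp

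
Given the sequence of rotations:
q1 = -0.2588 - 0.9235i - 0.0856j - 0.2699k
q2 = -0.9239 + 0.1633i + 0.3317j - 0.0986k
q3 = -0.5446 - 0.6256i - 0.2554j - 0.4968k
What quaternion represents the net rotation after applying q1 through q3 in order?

q2 · q1 = 0.3917 + 0.713i + 0.1284j + 0.5672k
q3 · q2 · q1 = 0.5473 - 0.7144i - 0.1693j - 0.4017k
0.5473 - 0.7144i - 0.1693j - 0.4017k


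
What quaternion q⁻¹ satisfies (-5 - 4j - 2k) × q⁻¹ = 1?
-0.1111 + 0.0889j + 0.0444k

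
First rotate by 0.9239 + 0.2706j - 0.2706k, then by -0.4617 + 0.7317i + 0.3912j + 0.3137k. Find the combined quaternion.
-0.4475 + 0.4853i + 0.4345j + 0.6128k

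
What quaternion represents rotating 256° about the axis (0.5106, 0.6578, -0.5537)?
-0.6157 + 0.4024i + 0.5184j - 0.4363k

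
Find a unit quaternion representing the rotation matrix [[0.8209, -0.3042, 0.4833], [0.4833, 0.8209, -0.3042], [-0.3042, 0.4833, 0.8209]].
0.9304 + 0.2116i + 0.2116j + 0.2116k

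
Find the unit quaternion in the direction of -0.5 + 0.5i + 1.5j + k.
-0.2582 + 0.2582i + 0.7746j + 0.5164k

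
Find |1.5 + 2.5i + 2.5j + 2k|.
4.33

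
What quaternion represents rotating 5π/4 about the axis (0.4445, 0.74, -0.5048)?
-0.3827 + 0.4107i + 0.6837j - 0.4664k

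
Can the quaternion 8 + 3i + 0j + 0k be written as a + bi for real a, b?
Yes. The quaternion 8 + 3i has j- and k-coefficients y = z = 0, so it lies in the complex subalgebra spanned by 1 and i.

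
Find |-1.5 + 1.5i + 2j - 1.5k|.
3.279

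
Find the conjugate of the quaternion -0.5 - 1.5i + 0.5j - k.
-0.5 + 1.5i - 0.5j + k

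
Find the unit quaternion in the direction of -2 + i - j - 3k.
-0.5164 + 0.2582i - 0.2582j - 0.7746k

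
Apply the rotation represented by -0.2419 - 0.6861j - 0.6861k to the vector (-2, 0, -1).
(1.434, -1.605, 0.605)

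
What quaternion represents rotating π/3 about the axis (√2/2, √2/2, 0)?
0.866 + 0.3536i + 0.3536j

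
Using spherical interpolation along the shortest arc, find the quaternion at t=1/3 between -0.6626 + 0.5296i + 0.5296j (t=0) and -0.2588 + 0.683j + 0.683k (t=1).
-0.5887 + 0.3899i + 0.6562j + 0.2663k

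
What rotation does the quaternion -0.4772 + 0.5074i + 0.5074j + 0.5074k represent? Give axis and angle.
axis = (√3/3, √3/3, √3/3), θ = 237°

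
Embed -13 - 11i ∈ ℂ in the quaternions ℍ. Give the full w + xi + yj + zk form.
-13 - 11i + 0j + 0k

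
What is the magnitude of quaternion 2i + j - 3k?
√14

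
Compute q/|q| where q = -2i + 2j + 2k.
-0.5774i + 0.5774j + 0.5774k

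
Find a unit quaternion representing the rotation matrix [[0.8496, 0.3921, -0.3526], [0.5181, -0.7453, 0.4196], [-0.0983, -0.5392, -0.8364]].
-0.2588 + 0.9262i + 0.2457j - 0.1217k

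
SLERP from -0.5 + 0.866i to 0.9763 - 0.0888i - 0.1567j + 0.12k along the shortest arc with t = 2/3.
-0.9058 + 0.3985i + 0.1145j - 0.0877k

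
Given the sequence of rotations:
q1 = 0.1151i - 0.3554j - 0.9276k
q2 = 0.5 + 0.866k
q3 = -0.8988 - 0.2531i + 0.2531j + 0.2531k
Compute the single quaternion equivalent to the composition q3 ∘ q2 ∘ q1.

q2 · q1 = 0.8033 + 0.3653i - 0.078j - 0.4638k
q3 · q2 · q1 = -0.4924 - 0.6293i + 0.2485j + 0.5475k
-0.4924 - 0.6293i + 0.2485j + 0.5475k


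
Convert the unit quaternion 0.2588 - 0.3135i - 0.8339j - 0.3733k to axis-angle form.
axis = (-0.3246, -0.8633, -0.3865), θ = 5π/6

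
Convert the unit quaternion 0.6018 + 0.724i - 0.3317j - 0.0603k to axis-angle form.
axis = (0.9065, -0.4153, -0.0755), θ = 106°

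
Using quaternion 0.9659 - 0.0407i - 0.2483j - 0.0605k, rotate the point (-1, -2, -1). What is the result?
(-0.669, -1.991, -1.261)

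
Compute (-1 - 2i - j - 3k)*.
-1 + 2i + j + 3k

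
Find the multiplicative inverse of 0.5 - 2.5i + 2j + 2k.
0.0345 + 0.1724i - 0.1379j - 0.1379k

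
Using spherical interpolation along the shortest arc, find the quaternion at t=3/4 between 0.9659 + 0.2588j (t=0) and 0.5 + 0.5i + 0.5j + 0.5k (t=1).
0.6756 + 0.3996i + 0.4735j + 0.3996k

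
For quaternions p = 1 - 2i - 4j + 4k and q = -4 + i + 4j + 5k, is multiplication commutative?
No: pq = -6 - 27i + 34j - 15k ≠ -6 + 45i + 6j - 7k = qp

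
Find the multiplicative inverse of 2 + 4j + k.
0.0952 - 0.1905j - 0.0476k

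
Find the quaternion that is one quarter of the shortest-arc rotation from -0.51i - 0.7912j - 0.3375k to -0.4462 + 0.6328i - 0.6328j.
-0.1546 - 0.2287i - 0.9143j - 0.2965k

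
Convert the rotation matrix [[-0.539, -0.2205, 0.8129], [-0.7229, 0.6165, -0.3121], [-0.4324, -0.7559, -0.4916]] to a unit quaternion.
0.3827 - 0.2899i + 0.8135j - 0.3282k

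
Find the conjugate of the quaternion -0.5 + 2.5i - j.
-0.5 - 2.5i + j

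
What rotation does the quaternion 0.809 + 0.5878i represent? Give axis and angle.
axis = (1, 0, 0), θ = 72°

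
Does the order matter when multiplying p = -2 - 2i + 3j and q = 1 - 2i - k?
Yes: pq = -6 - i + j + 8k ≠ -6 + 5i + 5j - 4k = qp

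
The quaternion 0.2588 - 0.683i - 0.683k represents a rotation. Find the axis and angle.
axis = (-√2/2, 0, -√2/2), θ = 5π/6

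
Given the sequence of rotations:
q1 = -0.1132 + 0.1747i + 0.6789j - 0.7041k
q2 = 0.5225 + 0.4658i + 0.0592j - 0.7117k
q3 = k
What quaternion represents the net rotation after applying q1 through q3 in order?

q2 · q1 = -0.6818 + 0.48i + 0.5517j + 0.0186k
q3 · q2 · q1 = -0.0186 - 0.5517i + 0.48j - 0.6818k
-0.0186 - 0.5517i + 0.48j - 0.6818k


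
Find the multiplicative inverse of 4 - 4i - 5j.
0.0702 + 0.0702i + 0.0877j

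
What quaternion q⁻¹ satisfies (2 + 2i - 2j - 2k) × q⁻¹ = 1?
0.125 - 0.125i + 0.125j + 0.125k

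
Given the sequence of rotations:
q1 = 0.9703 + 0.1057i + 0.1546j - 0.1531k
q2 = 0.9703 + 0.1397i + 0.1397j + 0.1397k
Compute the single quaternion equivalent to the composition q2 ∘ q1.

q2 · q1 = 0.9265 + 0.1951i + 0.3217j - 0.0062k
0.9265 + 0.1951i + 0.3217j - 0.0062k


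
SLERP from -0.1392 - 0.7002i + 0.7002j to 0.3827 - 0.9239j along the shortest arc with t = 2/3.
-0.3221 - 0.2569i + 0.9112j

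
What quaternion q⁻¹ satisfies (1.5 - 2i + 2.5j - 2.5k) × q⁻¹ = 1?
0.08 + 0.1067i - 0.1333j + 0.1333k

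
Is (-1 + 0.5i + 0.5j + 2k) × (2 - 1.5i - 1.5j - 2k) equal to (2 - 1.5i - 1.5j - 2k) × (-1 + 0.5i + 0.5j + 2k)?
No: pq = 3.5 + 4.5i + 0.5j + 6k ≠ 3.5 + 0.5i + 4.5j + 6k = qp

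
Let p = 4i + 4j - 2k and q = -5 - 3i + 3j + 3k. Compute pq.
6 - 2i - 26j + 34k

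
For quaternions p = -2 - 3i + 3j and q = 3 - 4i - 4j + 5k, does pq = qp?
No: pq = -6 + 14i + 32j + 14k ≠ -6 - 16i + 2j - 34k = qp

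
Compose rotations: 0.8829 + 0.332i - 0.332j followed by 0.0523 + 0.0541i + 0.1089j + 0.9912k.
0.0644 + 0.3942i + 0.4079j + 0.821k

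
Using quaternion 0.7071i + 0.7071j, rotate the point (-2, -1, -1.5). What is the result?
(-1, -2, 1.5)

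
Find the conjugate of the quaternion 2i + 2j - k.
-2i - 2j + k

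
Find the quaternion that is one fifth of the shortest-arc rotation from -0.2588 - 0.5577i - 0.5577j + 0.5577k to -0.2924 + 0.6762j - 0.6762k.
-0.1506 - 0.4655i - 0.6167j + 0.6167k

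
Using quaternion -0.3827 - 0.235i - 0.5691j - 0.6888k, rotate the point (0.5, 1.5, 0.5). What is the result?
(-0.308, 0.61, 1.511)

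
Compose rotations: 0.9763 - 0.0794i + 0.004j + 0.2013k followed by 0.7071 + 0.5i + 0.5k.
0.6294 + 0.43i - 0.1375j + 0.6325k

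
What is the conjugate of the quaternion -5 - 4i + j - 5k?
-5 + 4i - j + 5k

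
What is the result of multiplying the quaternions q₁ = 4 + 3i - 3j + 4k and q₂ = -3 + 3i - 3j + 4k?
-46 + 3i - 3j + 4k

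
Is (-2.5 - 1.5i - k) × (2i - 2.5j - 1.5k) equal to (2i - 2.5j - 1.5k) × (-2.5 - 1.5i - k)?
No: pq = 1.5 - 7.5i + 2j + 7.5k ≠ 1.5 - 2.5i + 10.5j = qp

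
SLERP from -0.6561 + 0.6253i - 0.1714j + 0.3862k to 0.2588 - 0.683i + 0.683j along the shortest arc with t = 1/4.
-0.5861 + 0.6787i - 0.3225j + 0.3031k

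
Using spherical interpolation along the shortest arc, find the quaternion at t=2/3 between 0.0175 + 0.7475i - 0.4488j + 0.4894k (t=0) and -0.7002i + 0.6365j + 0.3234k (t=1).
0.0065 + 0.7804i - 0.6233j - 0.0489k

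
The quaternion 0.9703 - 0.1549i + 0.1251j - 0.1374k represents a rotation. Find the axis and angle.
axis = (-0.6403, 0.5171, -0.568), θ = 28°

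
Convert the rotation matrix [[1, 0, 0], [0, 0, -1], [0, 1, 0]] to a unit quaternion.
0.7071 + 0.7071i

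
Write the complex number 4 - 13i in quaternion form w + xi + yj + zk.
4 - 13i + 0j + 0k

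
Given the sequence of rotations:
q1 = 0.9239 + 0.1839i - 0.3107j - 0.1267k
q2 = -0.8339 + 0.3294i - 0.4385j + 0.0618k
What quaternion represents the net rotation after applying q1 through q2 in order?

q2 · q1 = -0.9594 + 0.2257i - 0.0929j + 0.141k
-0.9594 + 0.2257i - 0.0929j + 0.141k


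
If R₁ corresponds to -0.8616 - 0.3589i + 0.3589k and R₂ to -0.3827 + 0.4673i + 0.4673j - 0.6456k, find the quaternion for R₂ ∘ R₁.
0.7292 - 0.0976i - 0.3386j + 0.5866k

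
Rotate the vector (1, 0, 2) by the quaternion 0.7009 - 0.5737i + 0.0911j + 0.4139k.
(-0.054, 2.235, 0.048)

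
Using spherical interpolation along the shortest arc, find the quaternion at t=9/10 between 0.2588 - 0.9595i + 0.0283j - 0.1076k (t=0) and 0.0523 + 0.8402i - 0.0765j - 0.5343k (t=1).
-0.0195 - 0.8752i + 0.0732j + 0.4778k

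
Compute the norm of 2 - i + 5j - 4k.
√46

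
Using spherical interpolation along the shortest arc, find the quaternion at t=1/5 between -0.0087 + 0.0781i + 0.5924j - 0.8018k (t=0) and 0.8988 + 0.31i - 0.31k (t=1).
0.2323 + 0.1527i + 0.5305j - 0.8008k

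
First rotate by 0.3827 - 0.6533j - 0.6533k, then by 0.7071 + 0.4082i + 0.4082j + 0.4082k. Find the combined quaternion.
0.804 + 0.1562i - 0.0391j - 0.5724k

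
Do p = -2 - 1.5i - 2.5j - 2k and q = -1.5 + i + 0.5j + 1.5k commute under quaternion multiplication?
No: pq = 8.75 - 2.5i + 3j + 1.75k ≠ 8.75 + 3i + 2.5j - 1.75k = qp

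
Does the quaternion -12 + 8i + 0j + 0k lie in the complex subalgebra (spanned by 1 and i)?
Yes. The quaternion -12 + 8i has j- and k-coefficients y = z = 0, so it lies in the complex subalgebra spanned by 1 and i.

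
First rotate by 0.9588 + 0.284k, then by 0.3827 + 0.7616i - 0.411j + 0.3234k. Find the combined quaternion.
0.2751 + 0.6135i - 0.6104j + 0.4188k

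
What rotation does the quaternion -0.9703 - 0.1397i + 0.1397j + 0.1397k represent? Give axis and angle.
axis = (-√3/3, √3/3, √3/3), θ = 332°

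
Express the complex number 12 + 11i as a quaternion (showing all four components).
12 + 11i + 0j + 0k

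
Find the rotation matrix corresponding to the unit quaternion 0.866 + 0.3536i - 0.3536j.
[[0.7499, -0.2501, -0.6124], [-0.2501, 0.7499, -0.6124], [0.6124, 0.6124, 0.4999]]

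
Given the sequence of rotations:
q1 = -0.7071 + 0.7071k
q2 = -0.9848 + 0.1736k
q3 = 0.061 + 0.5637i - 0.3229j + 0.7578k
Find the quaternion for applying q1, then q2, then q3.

q2 · q1 = 0.5736 - 0.8191k
q3 · q2 · q1 = 0.6557 + 0.5878i + 0.2765j + 0.3847k
0.6557 + 0.5878i + 0.2765j + 0.3847k


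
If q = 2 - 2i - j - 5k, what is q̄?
2 + 2i + j + 5k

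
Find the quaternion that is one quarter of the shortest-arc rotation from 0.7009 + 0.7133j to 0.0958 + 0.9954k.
0.6699 + 0.6459j + 0.3662k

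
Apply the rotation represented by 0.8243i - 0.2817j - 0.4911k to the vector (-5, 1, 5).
(-6.307, 2.864, 1.737)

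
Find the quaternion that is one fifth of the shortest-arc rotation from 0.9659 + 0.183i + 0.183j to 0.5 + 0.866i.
0.9241 + 0.35i + 0.1536j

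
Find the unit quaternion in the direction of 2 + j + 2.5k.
0.5963 + 0.2981j + 0.7454k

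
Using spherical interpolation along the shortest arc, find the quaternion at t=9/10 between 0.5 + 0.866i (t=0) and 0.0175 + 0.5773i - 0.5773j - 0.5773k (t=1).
0.0765 + 0.643i - 0.5389j - 0.5389k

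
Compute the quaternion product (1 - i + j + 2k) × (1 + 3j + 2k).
-6 - 5i + 6j + k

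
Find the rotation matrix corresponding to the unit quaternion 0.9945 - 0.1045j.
[[0.9782, 0, -0.2079], [0, 1, 0], [0.2079, 0, 0.9782]]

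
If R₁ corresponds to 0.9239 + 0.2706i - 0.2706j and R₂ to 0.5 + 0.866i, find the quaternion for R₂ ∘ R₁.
0.2276 + 0.9354i - 0.1353j - 0.2343k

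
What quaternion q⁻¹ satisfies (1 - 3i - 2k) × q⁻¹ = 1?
0.0714 + 0.2143i + 0.1429k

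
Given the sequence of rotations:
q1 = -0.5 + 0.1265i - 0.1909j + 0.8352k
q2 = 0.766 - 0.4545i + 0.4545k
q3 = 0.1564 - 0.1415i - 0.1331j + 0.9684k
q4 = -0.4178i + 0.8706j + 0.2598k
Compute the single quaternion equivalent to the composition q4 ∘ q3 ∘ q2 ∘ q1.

q2 · q1 = -0.7051 + 0.4109i + 0.2909j + 0.4993k
q3 · q2 · q1 = -0.4969 - 0.1841i + 0.6079j - 0.5912k
q4 · q3 · q2 · q1 = -0.4526 - 0.465i - 0.7274j - 0.2228k
-0.4526 - 0.465i - 0.7274j - 0.2228k


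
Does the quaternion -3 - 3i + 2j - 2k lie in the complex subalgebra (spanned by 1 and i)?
No. The quaternion -3 - 3i + 2j - 2k has j-coefficient y = 2 and k-coefficient z = -2, not both zero, so it does not lie in the complex subalgebra spanned by 1 and i.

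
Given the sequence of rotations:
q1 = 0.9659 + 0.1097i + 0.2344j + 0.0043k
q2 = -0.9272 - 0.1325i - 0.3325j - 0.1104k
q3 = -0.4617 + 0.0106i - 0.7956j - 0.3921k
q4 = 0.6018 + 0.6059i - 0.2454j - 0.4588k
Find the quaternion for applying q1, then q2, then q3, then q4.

q2 · q1 = -0.8026 - 0.2052i - 0.55j - 0.1052k
q3 · q2 · q1 = -0.1061 - 0.0457i + 0.9741j + 0.1942k
q4 · q3 · q2 · q1 = 0.292 + 0.3075i + 0.5156j + 0.7445k
0.292 + 0.3075i + 0.5156j + 0.7445k


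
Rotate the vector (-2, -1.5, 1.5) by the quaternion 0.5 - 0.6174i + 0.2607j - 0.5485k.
(0.542, 2.784, 0.674)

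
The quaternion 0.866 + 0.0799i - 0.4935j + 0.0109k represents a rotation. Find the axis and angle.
axis = (0.1598, -0.9869, 0.0218), θ = π/3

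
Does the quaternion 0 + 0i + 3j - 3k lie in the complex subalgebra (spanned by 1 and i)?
No. The quaternion 3j - 3k has j-coefficient y = 3 and k-coefficient z = -3, not both zero, so it does not lie in the complex subalgebra spanned by 1 and i.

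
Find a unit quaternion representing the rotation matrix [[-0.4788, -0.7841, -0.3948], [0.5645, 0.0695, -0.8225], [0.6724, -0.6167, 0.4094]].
0.5 + 0.1029i - 0.5336j + 0.6743k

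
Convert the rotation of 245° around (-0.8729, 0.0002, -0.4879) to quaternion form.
-0.5373 - 0.7362i + 0.0002j - 0.4115k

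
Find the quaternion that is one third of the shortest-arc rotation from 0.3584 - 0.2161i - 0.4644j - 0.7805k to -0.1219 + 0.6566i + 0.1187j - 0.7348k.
0.2266 + 0.1102i - 0.3102j - 0.9167k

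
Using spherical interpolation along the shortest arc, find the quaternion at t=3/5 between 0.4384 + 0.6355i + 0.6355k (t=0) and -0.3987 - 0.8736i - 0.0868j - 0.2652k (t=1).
0.4251 + 0.7977i + 0.0533j + 0.4244k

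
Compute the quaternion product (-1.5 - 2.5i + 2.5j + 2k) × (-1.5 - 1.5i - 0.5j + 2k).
-4.25 + 12i - j - k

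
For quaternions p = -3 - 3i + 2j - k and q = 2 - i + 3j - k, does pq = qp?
No: pq = -16 - 2i - 7j - 6k ≠ -16 - 4i - 3j + 8k = qp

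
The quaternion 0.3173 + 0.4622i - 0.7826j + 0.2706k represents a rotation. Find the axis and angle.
axis = (0.4874, -0.8252, 0.2853), θ = 143°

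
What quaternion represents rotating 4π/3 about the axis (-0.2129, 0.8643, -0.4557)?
-0.5 - 0.1844i + 0.7485j - 0.3946k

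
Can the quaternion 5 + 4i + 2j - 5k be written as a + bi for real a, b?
No. The quaternion 5 + 4i + 2j - 5k has j-coefficient y = 2 and k-coefficient z = -5, not both zero, so it does not lie in the complex subalgebra spanned by 1 and i.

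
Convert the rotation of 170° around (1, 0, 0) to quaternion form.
0.0872 + 0.9962i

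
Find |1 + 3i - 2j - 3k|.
√23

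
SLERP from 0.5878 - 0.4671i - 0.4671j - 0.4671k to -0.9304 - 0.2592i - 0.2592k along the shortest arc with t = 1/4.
0.8034 - 0.3133i - 0.3977j - 0.3133k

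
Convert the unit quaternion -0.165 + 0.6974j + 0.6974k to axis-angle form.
axis = (0, √2/2, √2/2), θ = 199°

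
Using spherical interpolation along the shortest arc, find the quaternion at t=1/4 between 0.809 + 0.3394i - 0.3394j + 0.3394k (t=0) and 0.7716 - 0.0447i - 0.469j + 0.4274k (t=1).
0.813 + 0.2464i - 0.3784j + 0.3677k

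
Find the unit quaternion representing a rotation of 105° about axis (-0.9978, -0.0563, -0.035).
0.6088 - 0.7916i - 0.0447j - 0.0278k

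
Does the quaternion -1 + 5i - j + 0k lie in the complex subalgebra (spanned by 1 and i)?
No. The quaternion -1 + 5i - j has j-coefficient y = -1 and k-coefficient z = 0, not both zero, so it does not lie in the complex subalgebra spanned by 1 and i.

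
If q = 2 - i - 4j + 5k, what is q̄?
2 + i + 4j - 5k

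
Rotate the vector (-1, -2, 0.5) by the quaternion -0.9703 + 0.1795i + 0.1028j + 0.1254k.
(-1.585, -1.415, 0.858)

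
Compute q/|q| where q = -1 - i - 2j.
-0.4082 - 0.4082i - 0.8165j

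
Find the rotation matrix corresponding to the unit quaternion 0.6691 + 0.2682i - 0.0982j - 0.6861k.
[[0.0392, 0.8655, -0.4994], [-0.9708, -0.0853, -0.2242], [-0.2366, 0.4937, 0.8369]]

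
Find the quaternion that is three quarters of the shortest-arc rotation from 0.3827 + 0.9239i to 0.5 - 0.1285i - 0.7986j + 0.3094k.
0.5924 + 0.2227i - 0.722j + 0.2797k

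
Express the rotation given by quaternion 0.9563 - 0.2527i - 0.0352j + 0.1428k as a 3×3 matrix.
[[0.9567, -0.2553, -0.1395], [0.2909, 0.8315, 0.4733], [-0.0048, -0.4934, 0.8698]]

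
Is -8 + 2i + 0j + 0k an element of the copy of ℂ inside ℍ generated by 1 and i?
Yes. The quaternion -8 + 2i has j- and k-coefficients y = z = 0, so it lies in the complex subalgebra spanned by 1 and i.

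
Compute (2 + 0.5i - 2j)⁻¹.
0.2424 - 0.0606i + 0.2424j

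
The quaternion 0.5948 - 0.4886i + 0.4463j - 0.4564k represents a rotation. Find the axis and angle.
axis = (-0.6078, 0.5552, -0.5678), θ = 107°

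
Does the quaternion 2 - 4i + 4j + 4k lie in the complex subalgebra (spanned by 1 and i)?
No. The quaternion 2 - 4i + 4j + 4k has j-coefficient y = 4 and k-coefficient z = 4, not both zero, so it does not lie in the complex subalgebra spanned by 1 and i.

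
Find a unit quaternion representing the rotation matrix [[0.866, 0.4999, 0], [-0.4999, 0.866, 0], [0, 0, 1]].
0.9659 - 0.2588k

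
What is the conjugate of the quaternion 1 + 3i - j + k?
1 - 3i + j - k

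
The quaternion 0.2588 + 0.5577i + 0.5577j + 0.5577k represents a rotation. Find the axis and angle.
axis = (√3/3, √3/3, √3/3), θ = 5π/6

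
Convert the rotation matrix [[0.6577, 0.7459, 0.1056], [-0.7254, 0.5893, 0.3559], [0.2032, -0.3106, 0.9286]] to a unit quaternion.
0.891 - 0.187i - 0.0274j - 0.4128k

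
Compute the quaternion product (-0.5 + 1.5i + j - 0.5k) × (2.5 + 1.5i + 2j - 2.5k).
-6.75 + 1.5i + 4.5j + 1.5k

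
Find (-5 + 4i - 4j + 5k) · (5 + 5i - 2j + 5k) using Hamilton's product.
-78 - 15i - 5j + 12k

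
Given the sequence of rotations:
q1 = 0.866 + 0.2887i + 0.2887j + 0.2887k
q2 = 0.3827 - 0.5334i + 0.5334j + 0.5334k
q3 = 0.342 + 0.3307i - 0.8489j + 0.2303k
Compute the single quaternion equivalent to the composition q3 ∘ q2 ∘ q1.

q2 · q1 = 0.1774 - 0.3514i + 0.8804j + 0.2644k
q3 · q2 · q1 = 0.8634 - 0.4887i - 0.0179j + 0.1241k
0.8634 - 0.4887i - 0.0179j + 0.1241k


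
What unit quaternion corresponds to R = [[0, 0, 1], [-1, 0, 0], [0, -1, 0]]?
-0.5 + 0.5i - 0.5j + 0.5k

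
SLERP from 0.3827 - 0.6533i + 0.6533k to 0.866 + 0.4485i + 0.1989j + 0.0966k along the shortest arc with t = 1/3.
0.7288 - 0.3331i + 0.094j + 0.5908k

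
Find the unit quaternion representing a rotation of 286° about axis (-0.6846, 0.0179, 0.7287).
-0.7986 - 0.412i + 0.0108j + 0.4385k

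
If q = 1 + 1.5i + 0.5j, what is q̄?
1 - 1.5i - 0.5j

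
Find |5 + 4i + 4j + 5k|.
√82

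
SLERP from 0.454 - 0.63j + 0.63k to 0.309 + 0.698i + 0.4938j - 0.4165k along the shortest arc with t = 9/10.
-0.234 - 0.656i - 0.5424j + 0.4698k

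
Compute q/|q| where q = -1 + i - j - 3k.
-0.2887 + 0.2887i - 0.2887j - 0.866k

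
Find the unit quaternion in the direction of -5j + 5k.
-0.7071j + 0.7071k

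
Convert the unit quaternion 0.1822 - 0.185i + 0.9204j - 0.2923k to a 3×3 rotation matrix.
[[-0.8652, -0.234, 0.4435], [-0.4471, 0.7607, -0.4707], [-0.2272, -0.6055, -0.7627]]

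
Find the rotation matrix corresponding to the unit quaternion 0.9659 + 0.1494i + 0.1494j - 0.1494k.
[[0.9107, 0.3333, 0.244], [-0.244, 0.9107, -0.3333], [-0.3333, 0.244, 0.9107]]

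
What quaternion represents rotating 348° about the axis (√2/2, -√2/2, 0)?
-0.9945 + 0.0739i - 0.0739j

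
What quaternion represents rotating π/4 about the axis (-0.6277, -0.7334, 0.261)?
0.9239 - 0.2402i - 0.2807j + 0.0999k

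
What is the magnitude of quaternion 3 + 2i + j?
√14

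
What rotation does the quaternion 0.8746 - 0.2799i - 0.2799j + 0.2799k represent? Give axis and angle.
axis = (-√3/3, -√3/3, √3/3), θ = 58°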